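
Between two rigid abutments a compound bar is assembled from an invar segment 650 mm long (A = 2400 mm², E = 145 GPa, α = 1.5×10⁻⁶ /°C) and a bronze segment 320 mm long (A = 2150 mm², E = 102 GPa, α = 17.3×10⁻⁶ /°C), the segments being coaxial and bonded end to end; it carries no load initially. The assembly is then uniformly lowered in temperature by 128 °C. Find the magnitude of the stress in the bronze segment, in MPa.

σ ≈ 117 MPa (tensile)

If the supports were absent, the total length change would be Σ αᵢΔT Lᵢ = 1.5×10⁻⁶×128×650 + 17.3×10⁻⁶×128×320 = 0.8334 mm.
The rigid supports impose zero overall length change; the single axial force P common to all segments must satisfy P Σ Lᵢ/(AᵢEᵢ) = δ_free.
Σ Lᵢ/(AᵢEᵢ) = 650/(2400×145×10³) + 320/(2150×102×10³) = 3.327×10⁻⁶ mm/N.
Hence P = δ_free / Σ(L/AE) = 0.8334/3.327×10⁻⁶ = 250.5 kN (tensile).
σ_{bronze} = P / A = 250500 / 2150 = 116.5 MPa.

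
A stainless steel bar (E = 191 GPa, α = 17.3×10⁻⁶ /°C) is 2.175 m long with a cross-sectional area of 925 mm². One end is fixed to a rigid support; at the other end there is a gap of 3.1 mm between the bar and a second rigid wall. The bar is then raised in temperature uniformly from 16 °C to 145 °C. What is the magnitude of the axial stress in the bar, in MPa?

σ ≈ 154 MPa (compressive)

Unrestrained expansion: δ_free = αΔT L = 17.3×10⁻⁶ × 129 × 2175 = 4.854 mm.
After closing the 3.1 mm clearance, 4.854 − 3.1 = 1.754 mm of expansion remains to be suppressed by the wall.
That suppressed elongation corresponds to σ = E·Δ/L = 191×10³ × 1.754/2175 = 154 MPa.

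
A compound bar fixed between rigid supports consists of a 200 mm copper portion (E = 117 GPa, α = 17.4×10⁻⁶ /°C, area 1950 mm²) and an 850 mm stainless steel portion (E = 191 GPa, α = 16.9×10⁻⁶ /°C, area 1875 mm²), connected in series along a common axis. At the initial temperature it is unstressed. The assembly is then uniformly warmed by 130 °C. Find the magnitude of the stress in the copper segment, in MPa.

σ ≈ 366 MPa (compressive)

With the walls removed the bar would change length by δ_free = Σ αᵢΔT Lᵢ = 17.4×10⁻⁶×130×200 + 16.9×10⁻⁶×130×850 = 2.32 mm.
The walls prevent any net length change, so an axial force P (same in every segment) develops. Compatibility: P · Σ Lᵢ/(AᵢEᵢ) = δ_free.
The series flexibility is Σ Lᵢ/(AᵢEᵢ) = 200/(1950×117×10³) + 850/(1875×191×10³) = 3.25×10⁻⁶ mm/N.
So P = 2.32 / 3.25×10⁻⁶ = 713.8 kN, compressive.
σ_{copper} = P / A = 713800 / 1950 = 366 MPa.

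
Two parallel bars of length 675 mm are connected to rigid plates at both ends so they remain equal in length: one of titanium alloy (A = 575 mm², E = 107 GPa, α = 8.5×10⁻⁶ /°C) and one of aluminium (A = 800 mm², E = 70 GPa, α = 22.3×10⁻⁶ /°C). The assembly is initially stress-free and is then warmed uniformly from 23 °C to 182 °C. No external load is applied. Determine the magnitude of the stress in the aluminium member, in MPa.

σ ≈ 80.4 MPa (compressive)

The aluminium has the larger α, so on heating it would change length more than the titanium alloy if both were free. The rigid plates force a common final length, so the aluminium is put into compression and the titanium alloy into tension, with equal and opposite forces P (no external load).
Setting the final lengths equal and cancelling L: (α₁ − α₂)ΔT = P/(A₁E₁) + P/(A₂E₂).
|α₁ − α₂|·ΔT = 13.8×10⁻⁶ × 159 = 0.002194.
1/(A₁E₁) + 1/(A₂E₂) = 1/(575×107×10³) + 1/(800×70×10³) = 3.411×10⁻⁸ N⁻¹.
So P = 0.002194 / 3.411×10⁻⁸ = 64.33 kN.
σ_{aluminium} = P/A₂ = 64330/800 = 80.41 MPa, compressive.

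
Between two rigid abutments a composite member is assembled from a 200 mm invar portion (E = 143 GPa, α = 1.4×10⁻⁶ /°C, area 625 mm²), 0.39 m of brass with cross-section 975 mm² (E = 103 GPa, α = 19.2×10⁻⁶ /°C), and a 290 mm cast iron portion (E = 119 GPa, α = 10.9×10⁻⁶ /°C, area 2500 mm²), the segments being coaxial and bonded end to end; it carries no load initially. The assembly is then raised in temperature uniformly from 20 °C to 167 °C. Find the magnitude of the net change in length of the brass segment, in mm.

If the supports were absent, the total length change would be Σ αᵢΔT Lᵢ = 1.4×10⁻⁶×147×200 + 19.2×10⁻⁶×147×390 + 10.9×10⁻⁶×147×290 = 1.607 mm.
Since the ends are fixed, an axial force P builds up, equal in every segment, with P · Σ Lᵢ/(AᵢEᵢ) = δ_free.
Σ Lᵢ/(AᵢEᵢ) = 200/(625×143×10³) + 390/(975×103×10³) + 290/(2500×119×10³) = 7.096×10⁻⁶ mm/N.
Hence P = δ_free / Σ(L/AE) = 1.607/7.096×10⁻⁶ = 226.4 kN (compressive).
For the brass segment, free thermal change = 19.2×10⁻⁶×147×390 = 1.101 mm and elastic change from P = 226400×390/(975×103×10³) = 0.8792 mm; these oppose, so the net change is 0.222 mm (segment lengthens).

|ΔL| ≈ 0.222 mm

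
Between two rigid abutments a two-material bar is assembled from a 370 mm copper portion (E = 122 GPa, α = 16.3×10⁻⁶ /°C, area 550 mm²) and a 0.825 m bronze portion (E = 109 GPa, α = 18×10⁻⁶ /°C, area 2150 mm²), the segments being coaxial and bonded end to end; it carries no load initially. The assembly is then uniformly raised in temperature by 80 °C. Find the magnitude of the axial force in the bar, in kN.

P ≈ 185 kN (compressive)

If the supports were absent, the total length change would be Σ αᵢΔT Lᵢ = 16.3×10⁻⁶×80×370 + 18×10⁻⁶×80×825 = 1.67 mm.
Since the ends are fixed, an axial force P builds up, equal in every segment, with P · Σ Lᵢ/(AᵢEᵢ) = δ_free.
The series flexibility is Σ Lᵢ/(AᵢEᵢ) = 370/(550×122×10³) + 825/(2150×109×10³) = 9.035×10⁻⁶ mm/N.
Hence P = δ_free / Σ(L/AE) = 1.67/9.035×10⁻⁶ = 184.9 kN (compressive).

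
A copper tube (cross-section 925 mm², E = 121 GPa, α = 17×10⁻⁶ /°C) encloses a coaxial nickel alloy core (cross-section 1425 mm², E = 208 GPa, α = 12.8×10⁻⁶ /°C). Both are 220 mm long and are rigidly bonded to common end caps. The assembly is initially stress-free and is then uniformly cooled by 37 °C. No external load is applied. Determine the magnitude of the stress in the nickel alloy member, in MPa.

The copper has the larger α, so on cooling it would change length more than the nickel alloy if both were free. The rigid plates force a common final length, so the copper is put into tension and the nickel alloy into compression, with equal and opposite forces P (no external load).
Setting the final lengths equal and cancelling L: (α₁ − α₂)ΔT = P/(A₁E₁) + P/(A₂E₂).
|α₁ − α₂|·ΔT = 4.2×10⁻⁶ × 37 = 0.0001554.
1/(A₁E₁) + 1/(A₂E₂) = 1/(925×121×10³) + 1/(1425×208×10³) = 1.231×10⁻⁸ N⁻¹.
P = 0.0001554 / 1.231×10⁻⁸ = 12630 N = 12.63 kN.
σ_{nickel alloy} = P/A₂ = 12630/1425 = 8.86 MPa, compressive.

σ ≈ 8.86 MPa (compressive)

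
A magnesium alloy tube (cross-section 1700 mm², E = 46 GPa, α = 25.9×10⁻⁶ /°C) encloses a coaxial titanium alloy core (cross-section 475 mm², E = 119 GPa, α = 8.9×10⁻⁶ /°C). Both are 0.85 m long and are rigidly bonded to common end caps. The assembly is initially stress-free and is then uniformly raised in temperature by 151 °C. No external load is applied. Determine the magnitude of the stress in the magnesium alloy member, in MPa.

σ ≈ 49.5 MPa (compressive)

Both members must finish at the same length. With the larger α, the magnesium alloy tends to over-expand; the plates restrain it, putting the magnesium alloy in compression and the titanium alloy in tension. With no external load the two internal forces are equal and opposite, magnitude P.
Compatibility of the two members (thermal + elastic change equal): (α₁ − α₂)ΔT = P·[1/(A₁E₁) + 1/(A₂E₂)].
|α₁ − α₂|·ΔT = 17×10⁻⁶ × 151 = 0.002567.
1/(A₁E₁) + 1/(A₂E₂) = 1/(1700×46×10³) + 1/(475×119×10³) = 3.048×10⁻⁸ N⁻¹.
So P = 0.002567 / 3.048×10⁻⁸ = 84.22 kN.
σ_{magnesium alloy} = P/A₁ = 84220/1700 = 49.54 MPa, compressive.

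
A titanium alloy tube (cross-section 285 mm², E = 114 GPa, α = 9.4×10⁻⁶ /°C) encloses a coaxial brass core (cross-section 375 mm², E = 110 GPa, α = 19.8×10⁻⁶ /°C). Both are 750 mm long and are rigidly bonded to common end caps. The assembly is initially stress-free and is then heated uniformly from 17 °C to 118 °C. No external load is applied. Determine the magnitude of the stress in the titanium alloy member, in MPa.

Both members must finish at the same length. With the larger α, the brass tends to over-expand; the plates restrain it, putting the brass in compression and the titanium alloy in tension. With no external load the two internal forces are equal and opposite, magnitude P.
Setting the final lengths equal and cancelling L: (α₁ − α₂)ΔT = P/(A₁E₁) + P/(A₂E₂).
|α₁ − α₂|·ΔT = 10.4×10⁻⁶ × 101 = 0.00105.
1/(A₁E₁) + 1/(A₂E₂) = 1/(285×114×10³) + 1/(375×110×10³) = 5.502×10⁻⁸ N⁻¹.
P = 0.00105 / 5.502×10⁻⁸ = 19090 N = 19.09 kN.
σ_{titanium alloy} = P/A₁ = 19090/285 = 66.99 MPa, tensile.

σ ≈ 67 MPa (tensile)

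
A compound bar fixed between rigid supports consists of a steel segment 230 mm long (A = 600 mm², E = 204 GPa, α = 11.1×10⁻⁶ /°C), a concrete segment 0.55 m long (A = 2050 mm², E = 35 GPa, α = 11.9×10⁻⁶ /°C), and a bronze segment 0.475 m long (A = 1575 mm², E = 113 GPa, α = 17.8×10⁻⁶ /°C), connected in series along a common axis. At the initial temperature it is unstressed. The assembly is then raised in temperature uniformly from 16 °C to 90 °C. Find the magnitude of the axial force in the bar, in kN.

With the walls removed the bar would change length by δ_free = Σ αᵢΔT Lᵢ = 11.1×10⁻⁶×74×230 + 11.9×10⁻⁶×74×550 + 17.8×10⁻⁶×74×475 = 1.299 mm.
Since the ends are fixed, an axial force P builds up, equal in every segment, with P · Σ Lᵢ/(AᵢEᵢ) = δ_free.
The series flexibility is Σ Lᵢ/(AᵢEᵢ) = 230/(600×204×10³) + 550/(2050×35×10³) + 475/(1575×113×10³) = 1.221×10⁻⁵ mm/N.
P = 1.299 / 1.221×10⁻⁵ = 106400 N = 106.4 kN, compressive.

P ≈ 106 kN (compressive)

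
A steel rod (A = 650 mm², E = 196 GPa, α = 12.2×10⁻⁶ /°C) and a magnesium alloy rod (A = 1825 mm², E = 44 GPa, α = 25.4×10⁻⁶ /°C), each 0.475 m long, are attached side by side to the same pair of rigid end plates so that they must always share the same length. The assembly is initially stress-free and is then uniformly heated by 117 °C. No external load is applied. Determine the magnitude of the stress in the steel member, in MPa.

σ ≈ 117 MPa (tensile)

Equilibrium of a rigid end plate with no external load gives equal and opposite internal forces ±P in the two members. Since α_{magnesium alloy} > α_{steel}, heating drives the magnesium alloy into compression and the steel into tension.
Setting the final lengths equal and cancelling L: (α₁ − α₂)ΔT = P/(A₁E₁) + P/(A₂E₂).
|α₁ − α₂|·ΔT = 13.2×10⁻⁶ × 117 = 0.001544.
1/(A₁E₁) + 1/(A₂E₂) = 1/(650×196×10³) + 1/(1825×44×10³) = 2.03×10⁻⁸ N⁻¹.
P = 0.001544 / 2.03×10⁻⁸ = 76070 N = 76.07 kN.
σ_{steel} = P/A₁ = 76070/650 = 117 MPa, tensile.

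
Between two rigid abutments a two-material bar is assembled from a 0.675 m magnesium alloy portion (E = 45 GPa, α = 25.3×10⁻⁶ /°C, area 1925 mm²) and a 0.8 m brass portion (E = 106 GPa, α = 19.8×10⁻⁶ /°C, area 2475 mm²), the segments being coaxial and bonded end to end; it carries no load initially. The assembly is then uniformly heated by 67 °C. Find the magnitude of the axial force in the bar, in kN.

P ≈ 203 kN (compressive)

With the walls removed the bar would change length by δ_free = Σ αᵢΔT Lᵢ = 25.3×10⁻⁶×67×675 + 19.8×10⁻⁶×67×800 = 2.205 mm.
Since the ends are fixed, an axial force P builds up, equal in every segment, with P · Σ Lᵢ/(AᵢEᵢ) = δ_free.
Σ Lᵢ/(AᵢEᵢ) = 675/(1925×45×10³) + 800/(2475×106×10³) = 1.084×10⁻⁵ mm/N.
So P = 2.205 / 1.084×10⁻⁵ = 203.4 kN, compressive.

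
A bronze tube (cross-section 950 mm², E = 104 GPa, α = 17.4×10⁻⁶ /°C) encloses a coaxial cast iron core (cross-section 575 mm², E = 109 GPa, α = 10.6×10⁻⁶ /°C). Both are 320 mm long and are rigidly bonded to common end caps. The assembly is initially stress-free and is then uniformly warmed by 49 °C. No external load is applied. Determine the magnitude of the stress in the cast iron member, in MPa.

Both members must finish at the same length. With the larger α, the bronze tends to over-expand; the plates restrain it, putting the bronze in compression and the cast iron in tension. With no external load the two internal forces are equal and opposite, magnitude P.
Equating the net (thermal + elastic) strains gives |α₁ − α₂|·ΔT = P·[1/(A₁E₁) + 1/(A₂E₂)].
|α₁ − α₂|·ΔT = 6.8×10⁻⁶ × 49 = 0.0003332.
1/(A₁E₁) + 1/(A₂E₂) = 1/(950×104×10³) + 1/(575×109×10³) = 2.608×10⁻⁸ N⁻¹.
P = 0.0003332 / 2.608×10⁻⁸ = 12780 N = 12.78 kN.
σ_{cast iron} = P/A₂ = 12780/575 = 22.22 MPa, tensile.

σ ≈ 22.2 MPa (tensile)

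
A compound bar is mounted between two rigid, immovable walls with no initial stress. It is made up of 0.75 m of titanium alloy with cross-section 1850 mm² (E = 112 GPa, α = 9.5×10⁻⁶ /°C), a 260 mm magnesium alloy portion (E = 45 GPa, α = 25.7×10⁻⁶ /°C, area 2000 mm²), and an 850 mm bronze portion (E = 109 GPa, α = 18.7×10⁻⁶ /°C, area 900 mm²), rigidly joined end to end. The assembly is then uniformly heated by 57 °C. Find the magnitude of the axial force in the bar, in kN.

If the supports were absent, the total length change would be Σ αᵢΔT Lᵢ = 9.5×10⁻⁶×57×750 + 25.7×10⁻⁶×57×260 + 18.7×10⁻⁶×57×850 = 1.693 mm.
The walls prevent any net length change, so an axial force P (same in every segment) develops. Compatibility: P · Σ Lᵢ/(AᵢEᵢ) = δ_free.
The series flexibility is Σ Lᵢ/(AᵢEᵢ) = 750/(1850×112×10³) + 260/(2000×45×10³) + 850/(900×109×10³) = 1.517×10⁻⁵ mm/N.
So P = 1.693 / 1.517×10⁻⁵ = 111.6 kN, compressive.

P ≈ 112 kN (compressive)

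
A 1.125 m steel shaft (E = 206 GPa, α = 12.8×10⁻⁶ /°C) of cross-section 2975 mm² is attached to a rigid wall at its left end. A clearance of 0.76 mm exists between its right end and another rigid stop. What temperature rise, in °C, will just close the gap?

ΔT ≈ 52.8 °C

The gap closes when αΔT L = 0.76 mm, since the shaft is still unstressed at that instant.
So ΔT = g/(αL) = 0.76/(12.8×10⁻⁶ × 1125) = 52.78 °C.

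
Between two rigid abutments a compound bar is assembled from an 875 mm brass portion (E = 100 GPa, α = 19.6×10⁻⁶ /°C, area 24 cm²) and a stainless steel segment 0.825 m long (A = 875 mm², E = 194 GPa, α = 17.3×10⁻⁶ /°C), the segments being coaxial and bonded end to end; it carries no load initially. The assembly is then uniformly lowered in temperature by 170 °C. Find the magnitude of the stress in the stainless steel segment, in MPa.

σ ≈ 718 MPa (tensile)

Free thermal contraction of the whole bar: Σ αᵢΔT Lᵢ = 19.6×10⁻⁶×170×875 + 17.3×10⁻⁶×170×825 = 5.342 mm.
The rigid supports impose zero overall length change; the single axial force P common to all segments must satisfy P Σ Lᵢ/(AᵢEᵢ) = δ_free.
The series flexibility is Σ Lᵢ/(AᵢEᵢ) = 875/(2400×100×10³) + 825/(875×194×10³) = 8.506×10⁻⁶ mm/N.
So P = 5.342 / 8.506×10⁻⁶ = 628 kN, tensile.
σ_{stainless steel} = P / A = 628000 / 875 = 717.7 MPa.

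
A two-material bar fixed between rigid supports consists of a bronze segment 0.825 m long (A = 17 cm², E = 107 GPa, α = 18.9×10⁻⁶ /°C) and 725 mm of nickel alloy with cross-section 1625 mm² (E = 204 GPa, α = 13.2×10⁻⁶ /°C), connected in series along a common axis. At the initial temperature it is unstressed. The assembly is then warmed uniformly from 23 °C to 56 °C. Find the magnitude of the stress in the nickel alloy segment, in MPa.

If the supports were absent, the total length change would be Σ αᵢΔT Lᵢ = 18.9×10⁻⁶×33×825 + 13.2×10⁻⁶×33×725 = 0.8304 mm.
Since the ends are fixed, an axial force P builds up, equal in every segment, with P · Σ Lᵢ/(AᵢEᵢ) = δ_free.
The series flexibility is Σ Lᵢ/(AᵢEᵢ) = 825/(1700×107×10³) + 725/(1625×204×10³) = 6.722×10⁻⁶ mm/N.
So P = 0.8304 / 6.722×10⁻⁶ = 123.5 kN, compressive.
σ_{nickel alloy} = P / A = 123500 / 1625 = 76.01 MPa.

σ ≈ 76 MPa (compressive)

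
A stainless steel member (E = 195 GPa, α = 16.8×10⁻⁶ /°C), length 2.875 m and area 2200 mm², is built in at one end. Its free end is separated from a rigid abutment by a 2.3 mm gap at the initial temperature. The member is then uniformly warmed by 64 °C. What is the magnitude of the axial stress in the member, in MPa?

Unrestrained expansion: δ_free = αΔT L = 16.8×10⁻⁶ × 64 × 2875 = 3.091 mm.
The gap closes (δ_free > 2.3 mm) and the wall then resists a further 3.091 − 2.3 = 0.7912 mm of expansion.
So σ = E(δ_free − g)/L = 195×10³ × 0.7912/2875 = 53.66 MPa.

σ ≈ 53.7 MPa (compressive)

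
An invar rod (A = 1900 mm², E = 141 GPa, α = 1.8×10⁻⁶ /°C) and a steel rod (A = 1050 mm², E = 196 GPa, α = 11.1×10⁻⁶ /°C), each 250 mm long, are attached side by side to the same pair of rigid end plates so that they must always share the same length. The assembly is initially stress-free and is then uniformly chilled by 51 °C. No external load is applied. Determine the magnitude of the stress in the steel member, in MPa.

The steel has the larger α, so on cooling it would change length more than the invar if both were free. The rigid plates force a common final length, so the steel is put into tension and the invar into compression, with equal and opposite forces P (no external load).
Setting the final lengths equal and cancelling L: (α₁ − α₂)ΔT = P/(A₁E₁) + P/(A₂E₂).
|α₁ − α₂|·ΔT = 9.3×10⁻⁶ × 51 = 0.0004743.
1/(A₁E₁) + 1/(A₂E₂) = 1/(1900×141×10³) + 1/(1050×196×10³) = 8.592×10⁻⁹ N⁻¹.
P = 0.0004743 / 8.592×10⁻⁹ = 55200 N = 55.2 kN.
σ_{steel} = P/A₂ = 55200/1050 = 52.57 MPa, tensile.

σ ≈ 52.6 MPa (tensile)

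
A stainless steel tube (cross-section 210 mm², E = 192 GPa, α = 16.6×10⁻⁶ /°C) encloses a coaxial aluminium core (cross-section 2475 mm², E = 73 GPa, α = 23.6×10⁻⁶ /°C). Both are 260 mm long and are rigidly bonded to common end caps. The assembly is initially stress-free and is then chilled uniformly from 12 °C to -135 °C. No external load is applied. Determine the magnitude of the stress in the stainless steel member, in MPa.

σ ≈ 162 MPa (compressive)

Equilibrium of a rigid end plate with no external load gives equal and opposite internal forces ±P in the two members. Since α_{aluminium} > α_{stainless steel}, cooling drives the aluminium into tension and the stainless steel into compression.
Compatibility of the two members (thermal + elastic change equal): (α₁ − α₂)ΔT = P·[1/(A₁E₁) + 1/(A₂E₂)].
|α₁ − α₂|·ΔT = 7×10⁻⁶ × 147 = 0.001029.
1/(A₁E₁) + 1/(A₂E₂) = 1/(210×192×10³) + 1/(2475×73×10³) = 3.034×10⁻⁸ N⁻¹.
So P = 0.001029 / 3.034×10⁻⁸ = 33.92 kN.
σ_{stainless steel} = P/A₁ = 33920/210 = 161.5 MPa, compressive.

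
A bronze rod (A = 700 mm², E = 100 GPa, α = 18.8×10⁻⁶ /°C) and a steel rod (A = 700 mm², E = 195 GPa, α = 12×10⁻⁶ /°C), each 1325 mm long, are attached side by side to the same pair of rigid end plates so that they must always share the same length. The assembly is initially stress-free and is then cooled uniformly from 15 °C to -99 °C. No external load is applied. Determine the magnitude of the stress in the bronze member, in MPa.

σ ≈ 51.2 MPa (tensile)

Both members must finish at the same length. With the larger α, the bronze tends to over-contract; the plates restrain it, putting the bronze in tension and the steel in compression. With no external load the two internal forces are equal and opposite, magnitude P.
Equating the net (thermal + elastic) strains gives |α₁ − α₂|·ΔT = P·[1/(A₁E₁) + 1/(A₂E₂)].
|α₁ − α₂|·ΔT = 6.8×10⁻⁶ × 114 = 0.0007752.
1/(A₁E₁) + 1/(A₂E₂) = 1/(700×100×10³) + 1/(700×195×10³) = 2.161×10⁻⁸ N⁻¹.
So P = 0.0007752 / 2.161×10⁻⁸ = 35.87 kN.
σ_{bronze} = P/A₁ = 35870/700 = 51.24 MPa, tensile.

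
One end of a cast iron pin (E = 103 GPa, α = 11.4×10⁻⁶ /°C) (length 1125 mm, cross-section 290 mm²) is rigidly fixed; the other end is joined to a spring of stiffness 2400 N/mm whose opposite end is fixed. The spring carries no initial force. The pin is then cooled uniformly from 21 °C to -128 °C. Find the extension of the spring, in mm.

δ ≈ 1.75 mm

If the spring were absent the pin would shorten by αΔT L = 11.4×10⁻⁶ × 149 × 1125 = 1.911 mm.
Let P be the tensile force in the spring. The pin extends elastically by PL/(AE) and the spring stretches by P/k; together these equal δ_free.
So P = δ_free / [L/(AE) + 1/k] = 1.911 / [ 1125/(290×103×10³) + 1/(2400) ].
P = 1.911 / 0.0004543 = 4206 N.
Spring extension = P/k = 4206/(2400) = 1.753 mm.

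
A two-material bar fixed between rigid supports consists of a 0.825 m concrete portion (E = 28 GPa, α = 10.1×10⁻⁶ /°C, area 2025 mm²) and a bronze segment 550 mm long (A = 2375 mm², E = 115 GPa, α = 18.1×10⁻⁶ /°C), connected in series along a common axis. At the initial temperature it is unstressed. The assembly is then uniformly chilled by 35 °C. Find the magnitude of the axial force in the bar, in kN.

P ≈ 38.6 kN (tensile)

Free thermal contraction of the whole bar: Σ αᵢΔT Lᵢ = 10.1×10⁻⁶×35×825 + 18.1×10⁻⁶×35×550 = 0.6401 mm.
Since the ends are fixed, an axial force P builds up, equal in every segment, with P · Σ Lᵢ/(AᵢEᵢ) = δ_free.
Σ Lᵢ/(AᵢEᵢ) = 825/(2025×28×10³) + 550/(2375×115×10³) = 1.656×10⁻⁵ mm/N.
P = 0.6401 / 1.656×10⁻⁵ = 38640 N = 38.64 kN, tensile.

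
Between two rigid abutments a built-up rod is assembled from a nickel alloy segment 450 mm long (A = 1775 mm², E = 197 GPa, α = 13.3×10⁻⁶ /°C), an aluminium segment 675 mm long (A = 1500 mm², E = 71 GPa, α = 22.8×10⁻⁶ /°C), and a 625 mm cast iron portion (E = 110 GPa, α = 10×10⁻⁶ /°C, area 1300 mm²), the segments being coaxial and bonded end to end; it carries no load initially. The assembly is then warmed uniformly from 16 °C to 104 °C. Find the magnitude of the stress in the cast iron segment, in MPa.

σ ≈ 156 MPa (compressive)

With the walls removed the bar would change length by δ_free = Σ αᵢΔT Lᵢ = 13.3×10⁻⁶×88×450 + 22.8×10⁻⁶×88×675 + 10×10⁻⁶×88×625 = 2.431 mm.
The rigid supports impose zero overall length change; the single axial force P common to all segments must satisfy P Σ Lᵢ/(AᵢEᵢ) = δ_free.
Σ Lᵢ/(AᵢEᵢ) = 450/(1775×197×10³) + 675/(1500×71×10³) + 625/(1300×110×10³) = 1.2×10⁻⁵ mm/N.
Hence P = δ_free / Σ(L/AE) = 2.431/1.2×10⁻⁵ = 202.7 kN (compressive).
σ_{cast iron} = P / A = 202700 / 1300 = 155.9 MPa.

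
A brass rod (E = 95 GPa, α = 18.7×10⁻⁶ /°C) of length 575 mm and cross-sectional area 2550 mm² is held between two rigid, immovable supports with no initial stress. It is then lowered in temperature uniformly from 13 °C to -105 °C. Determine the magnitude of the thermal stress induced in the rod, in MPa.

σ ≈ 210 MPa (tensile)

The supports are rigid, so the total axial strain is zero. The restrained thermal strain is ε = αΔT = 18.7×10⁻⁶ × 118 = 2206.6×10⁻⁶.
The stress required to suppress this strain is σ = Eε = 95×10³ × 2206.6×10⁻⁶ = 209.6 MPa, tensile since the rod is trying to contract.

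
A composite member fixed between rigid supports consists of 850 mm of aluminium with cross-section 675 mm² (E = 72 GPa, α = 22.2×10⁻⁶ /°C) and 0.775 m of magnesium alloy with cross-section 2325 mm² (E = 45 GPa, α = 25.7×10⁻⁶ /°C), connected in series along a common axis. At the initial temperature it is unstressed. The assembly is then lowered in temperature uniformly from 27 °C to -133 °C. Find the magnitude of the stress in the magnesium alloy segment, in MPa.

If the supports were absent, the total length change would be Σ αᵢΔT Lᵢ = 22.2×10⁻⁶×160×850 + 25.7×10⁻⁶×160×775 = 6.206 mm.
The walls prevent any net length change, so an axial force P (same in every segment) develops. Compatibility: P · Σ Lᵢ/(AᵢEᵢ) = δ_free.
The series flexibility is Σ Lᵢ/(AᵢEᵢ) = 850/(675×72×10³) + 775/(2325×45×10³) = 2.49×10⁻⁵ mm/N.
Hence P = δ_free / Σ(L/AE) = 6.206/2.49×10⁻⁵ = 249.3 kN (tensile).
σ_{magnesium alloy} = P / A = 249300 / 2325 = 107.2 MPa.

σ ≈ 107 MPa (tensile)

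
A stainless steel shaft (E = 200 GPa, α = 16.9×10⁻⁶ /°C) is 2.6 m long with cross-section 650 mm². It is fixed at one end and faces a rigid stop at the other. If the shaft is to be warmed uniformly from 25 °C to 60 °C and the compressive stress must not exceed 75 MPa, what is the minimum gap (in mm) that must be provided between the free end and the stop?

g ≈ 0.563 mm

With no wall the shaft would lengthen by αΔT L = 16.9×10⁻⁶ × 35 × 2600 = 1.538 mm.
At the allowable stress the elastic shortening the wall may impose is σL/E = 75 × 2600 / (200×10³) = 0.975 mm.
So the gap has to take up the difference, g_min = δ_free − σL/E = 1.538 − 0.975 = 0.5629 mm.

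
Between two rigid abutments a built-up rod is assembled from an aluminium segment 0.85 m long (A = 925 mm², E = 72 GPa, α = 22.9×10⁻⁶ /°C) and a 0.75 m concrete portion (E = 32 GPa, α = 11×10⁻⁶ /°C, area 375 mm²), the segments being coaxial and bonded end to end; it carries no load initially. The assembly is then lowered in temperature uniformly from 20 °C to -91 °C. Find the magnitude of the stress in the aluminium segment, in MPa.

σ ≈ 44.2 MPa (tensile)

With the walls removed the bar would change length by δ_free = Σ αᵢΔT Lᵢ = 22.9×10⁻⁶×111×850 + 11×10⁻⁶×111×750 = 3.076 mm.
Since the ends are fixed, an axial force P builds up, equal in every segment, with P · Σ Lᵢ/(AᵢEᵢ) = δ_free.
Σ Lᵢ/(AᵢEᵢ) = 850/(925×72×10³) + 750/(375×32×10³) = 7.526×10⁻⁵ mm/N.
So P = 3.076 / 7.526×10⁻⁵ = 40.87 kN, tensile.
σ_{aluminium} = P / A = 40870 / 925 = 44.19 MPa.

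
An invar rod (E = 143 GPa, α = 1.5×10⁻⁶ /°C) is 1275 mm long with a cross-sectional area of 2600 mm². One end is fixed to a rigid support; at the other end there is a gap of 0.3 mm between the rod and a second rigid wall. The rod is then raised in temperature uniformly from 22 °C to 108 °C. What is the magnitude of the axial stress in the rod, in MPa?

Free thermal elongation = αΔT L = 1.5×10⁻⁶ × 86 × 1275 = 0.1645 mm.
This is smaller than the 0.3 mm clearance, so the rod expands freely without reaching the stop — the stress is zero.

σ ≈ 0 MPa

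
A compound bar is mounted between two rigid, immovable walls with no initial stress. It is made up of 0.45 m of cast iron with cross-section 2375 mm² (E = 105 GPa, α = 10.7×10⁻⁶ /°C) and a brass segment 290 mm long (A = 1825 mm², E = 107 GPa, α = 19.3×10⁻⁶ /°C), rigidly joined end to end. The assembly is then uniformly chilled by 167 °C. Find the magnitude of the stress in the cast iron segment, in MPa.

σ ≈ 223 MPa (tensile)

If the supports were absent, the total length change would be Σ αᵢΔT Lᵢ = 10.7×10⁻⁶×167×450 + 19.3×10⁻⁶×167×290 = 1.739 mm.
Since the ends are fixed, an axial force P builds up, equal in every segment, with P · Σ Lᵢ/(AᵢEᵢ) = δ_free.
The series flexibility is Σ Lᵢ/(AᵢEᵢ) = 450/(2375×105×10³) + 290/(1825×107×10³) = 3.29×10⁻⁶ mm/N.
So P = 1.739 / 3.29×10⁻⁶ = 528.6 kN, tensile.
σ_{cast iron} = P / A = 528600 / 2375 = 222.6 MPa.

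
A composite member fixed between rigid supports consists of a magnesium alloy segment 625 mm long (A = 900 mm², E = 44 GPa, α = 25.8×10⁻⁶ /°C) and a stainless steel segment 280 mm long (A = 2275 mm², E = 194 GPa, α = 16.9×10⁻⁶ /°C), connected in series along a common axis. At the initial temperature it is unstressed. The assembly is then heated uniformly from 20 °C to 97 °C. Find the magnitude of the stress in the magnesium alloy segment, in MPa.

σ ≈ 109 MPa (compressive)

With the walls removed the bar would change length by δ_free = Σ αᵢΔT Lᵢ = 25.8×10⁻⁶×77×625 + 16.9×10⁻⁶×77×280 = 1.606 mm.
The rigid supports impose zero overall length change; the single axial force P common to all segments must satisfy P Σ Lᵢ/(AᵢEᵢ) = δ_free.
The series flexibility is Σ Lᵢ/(AᵢEᵢ) = 625/(900×44×10³) + 280/(2275×194×10³) = 1.642×10⁻⁵ mm/N.
So P = 1.606 / 1.642×10⁻⁵ = 97.82 kN, compressive.
σ_{magnesium alloy} = P / A = 97820 / 900 = 108.7 MPa.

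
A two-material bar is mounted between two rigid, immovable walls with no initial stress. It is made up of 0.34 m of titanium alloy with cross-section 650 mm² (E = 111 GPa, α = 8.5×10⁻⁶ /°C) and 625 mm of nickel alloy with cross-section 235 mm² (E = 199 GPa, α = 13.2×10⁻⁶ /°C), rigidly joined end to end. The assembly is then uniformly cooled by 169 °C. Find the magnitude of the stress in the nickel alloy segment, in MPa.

σ ≈ 443 MPa (tensile)

Free thermal contraction of the whole bar: Σ αᵢΔT Lᵢ = 8.5×10⁻⁶×169×340 + 13.2×10⁻⁶×169×625 = 1.883 mm.
The rigid supports impose zero overall length change; the single axial force P common to all segments must satisfy P Σ Lᵢ/(AᵢEᵢ) = δ_free.
The series flexibility is Σ Lᵢ/(AᵢEᵢ) = 340/(650×111×10³) + 625/(235×199×10³) = 1.808×10⁻⁵ mm/N.
So P = 1.883 / 1.808×10⁻⁵ = 104.1 kN, tensile.
σ_{nickel alloy} = P / A = 104100 / 235 = 443.2 MPa.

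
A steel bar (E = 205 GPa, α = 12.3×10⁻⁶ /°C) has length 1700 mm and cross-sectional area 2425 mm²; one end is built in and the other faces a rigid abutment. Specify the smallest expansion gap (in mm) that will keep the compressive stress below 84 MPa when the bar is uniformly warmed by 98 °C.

g ≈ 1.35 mm

With no wall the bar would lengthen by αΔT L = 12.3×10⁻⁶ × 98 × 1700 = 2.049 mm.
At the allowable stress the elastic shortening the wall may impose is σL/E = 84 × 1700 / (205×10³) = 0.6966 mm.
The gap must absorb the remainder: g_min = 2.049 − 0.6966 = 1.353 mm.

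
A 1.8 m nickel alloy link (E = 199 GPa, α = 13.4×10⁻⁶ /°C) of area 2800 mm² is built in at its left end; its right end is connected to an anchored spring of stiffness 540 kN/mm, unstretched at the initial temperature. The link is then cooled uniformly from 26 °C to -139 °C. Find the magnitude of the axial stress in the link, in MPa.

Free thermal contraction: δ_free = αΔT L = 13.4×10⁻⁶ × 165 × 1800 = 3.98 mm.
With a force P in the spring, the elastic change of the link is PL/(AE) and that of the spring is P/k; compatibility requires their sum to equal δ_free.
So P = δ_free / [L/(AE) + 1/k] = 3.98 / [ 1800/(2800×199×10³) + 1/(540×10³) ].
P = 3.98 / 5.082×10⁻⁶ = 783100 N.
σ = P/A = 783100/2800 = 279.7 MPa.

σ ≈ 280 MPa (tensile)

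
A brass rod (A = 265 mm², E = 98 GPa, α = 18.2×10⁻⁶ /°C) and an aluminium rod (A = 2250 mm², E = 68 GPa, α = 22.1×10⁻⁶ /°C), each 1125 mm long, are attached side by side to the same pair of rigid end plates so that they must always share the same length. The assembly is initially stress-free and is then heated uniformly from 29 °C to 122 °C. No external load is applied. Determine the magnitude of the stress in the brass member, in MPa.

The aluminium has the larger α, so on heating it would change length more than the brass if both were free. The rigid plates force a common final length, so the aluminium is put into compression and the brass into tension, with equal and opposite forces P (no external load).
Equating the net (thermal + elastic) strains gives |α₁ − α₂|·ΔT = P·[1/(A₁E₁) + 1/(A₂E₂)].
|α₁ − α₂|·ΔT = 3.9×10⁻⁶ × 93 = 0.0003627.
1/(A₁E₁) + 1/(A₂E₂) = 1/(265×98×10³) + 1/(2250×68×10³) = 4.504×10⁻⁸ N⁻¹.
P = 0.0003627 / 4.504×10⁻⁸ = 8052 N = 8.052 kN.
σ_{brass} = P/A₁ = 8052/265 = 30.39 MPa, tensile.

σ ≈ 30.4 MPa (tensile)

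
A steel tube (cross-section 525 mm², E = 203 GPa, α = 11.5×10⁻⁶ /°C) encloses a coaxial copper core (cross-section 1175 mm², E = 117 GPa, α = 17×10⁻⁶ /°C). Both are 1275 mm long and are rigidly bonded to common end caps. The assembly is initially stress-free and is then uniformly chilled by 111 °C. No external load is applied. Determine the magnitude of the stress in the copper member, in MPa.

Both members must finish at the same length. With the larger α, the copper tends to over-contract; the plates restrain it, putting the copper in tension and the steel in compression. With no external load the two internal forces are equal and opposite, magnitude P.
Compatibility of the two members (thermal + elastic change equal): (α₁ − α₂)ΔT = P·[1/(A₁E₁) + 1/(A₂E₂)].
|α₁ − α₂|·ΔT = 5.5×10⁻⁶ × 111 = 0.0006105.
1/(A₁E₁) + 1/(A₂E₂) = 1/(525×203×10³) + 1/(1175×117×10³) = 1.666×10⁻⁸ N⁻¹.
P = 0.0006105 / 1.666×10⁻⁸ = 36650 N = 36.65 kN.
σ_{copper} = P/A₂ = 36650/1175 = 31.19 MPa, tensile.

σ ≈ 31.2 MPa (tensile)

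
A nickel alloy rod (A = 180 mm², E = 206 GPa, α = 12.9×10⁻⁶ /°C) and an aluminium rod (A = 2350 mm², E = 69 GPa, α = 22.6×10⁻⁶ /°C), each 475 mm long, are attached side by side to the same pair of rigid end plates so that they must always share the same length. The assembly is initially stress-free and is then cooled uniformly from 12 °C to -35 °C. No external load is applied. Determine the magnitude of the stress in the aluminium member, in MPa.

Equilibrium of a rigid end plate with no external load gives equal and opposite internal forces ±P in the two members. Since α_{aluminium} > α_{nickel alloy}, cooling drives the aluminium into tension and the nickel alloy into compression.
Equating the net (thermal + elastic) strains gives |α₁ − α₂|·ΔT = P·[1/(A₁E₁) + 1/(A₂E₂)].
|α₁ − α₂|·ΔT = 9.7×10⁻⁶ × 47 = 0.0004559.
1/(A₁E₁) + 1/(A₂E₂) = 1/(180×206×10³) + 1/(2350×69×10³) = 3.314×10⁻⁸ N⁻¹.
So P = 0.0004559 / 3.314×10⁻⁸ = 13.76 kN.
σ_{aluminium} = P/A₂ = 13760/2350 = 5.855 MPa, tensile.

σ ≈ 5.85 MPa (tensile)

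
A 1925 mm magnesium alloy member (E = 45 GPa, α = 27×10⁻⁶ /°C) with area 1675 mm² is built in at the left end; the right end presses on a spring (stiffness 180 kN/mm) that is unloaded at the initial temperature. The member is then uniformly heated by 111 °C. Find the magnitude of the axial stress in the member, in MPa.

The unrestrained thermal change is αΔT L = 27×10⁻⁶ × 111 × 1925 = 5.769 mm.
With a force P in the spring, the elastic change of the member is PL/(AE) and that of the spring is P/k; compatibility requires their sum to equal δ_free.
P [ L/(AE) + 1/k ] = δ_free → P [ 1925/(1675×45×10³) + 1/(180×10³) ] = 5.769.
P = 5.769 / 3.109×10⁻⁵ = 185500 N.
σ = P/A = 185500/1675 = 110.8 MPa.

σ ≈ 111 MPa (compressive)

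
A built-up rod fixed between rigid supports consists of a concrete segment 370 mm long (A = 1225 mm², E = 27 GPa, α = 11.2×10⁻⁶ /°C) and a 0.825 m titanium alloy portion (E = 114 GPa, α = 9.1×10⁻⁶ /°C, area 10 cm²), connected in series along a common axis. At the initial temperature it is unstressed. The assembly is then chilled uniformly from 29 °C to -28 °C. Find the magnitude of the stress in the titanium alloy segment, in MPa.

σ ≈ 36 MPa (tensile)

If the supports were absent, the total length change would be Σ αᵢΔT Lᵢ = 11.2×10⁻⁶×57×370 + 9.1×10⁻⁶×57×825 = 0.6641 mm.
The rigid supports impose zero overall length change; the single axial force P common to all segments must satisfy P Σ Lᵢ/(AᵢEᵢ) = δ_free.
The series flexibility is Σ Lᵢ/(AᵢEᵢ) = 370/(1225×27×10³) + 825/(1000×114×10³) = 1.842×10⁻⁵ mm/N.
P = 0.6641 / 1.842×10⁻⁵ = 36050 N = 36.05 kN, tensile.
σ_{titanium alloy} = P / A = 36050 / 1000 = 36.05 MPa.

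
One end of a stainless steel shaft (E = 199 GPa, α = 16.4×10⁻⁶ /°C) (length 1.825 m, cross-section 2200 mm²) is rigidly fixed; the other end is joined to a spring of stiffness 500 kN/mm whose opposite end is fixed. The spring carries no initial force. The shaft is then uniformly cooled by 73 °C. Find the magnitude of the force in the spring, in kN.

P ≈ 354 kN

If the spring were absent the shaft would shorten by αΔT L = 16.4×10⁻⁶ × 73 × 1825 = 2.185 mm.
Let P be the tensile force in the spring. The shaft extends elastically by PL/(AE) and the spring stretches by P/k; together these equal δ_free.
P [ L/(AE) + 1/k ] = δ_free → P [ 1825/(2200×199×10³) + 1/(500×10³) ] = 2.185.
P = 2.185 / 6.169×10⁻⁶ = 354200 N.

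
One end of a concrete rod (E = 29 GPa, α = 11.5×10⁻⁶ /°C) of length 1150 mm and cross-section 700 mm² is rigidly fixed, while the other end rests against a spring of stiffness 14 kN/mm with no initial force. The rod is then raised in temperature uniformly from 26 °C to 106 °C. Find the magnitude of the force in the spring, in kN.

P ≈ 8.26 kN

If the spring were absent the rod would lengthen by αΔT L = 11.5×10⁻⁶ × 80 × 1150 = 1.058 mm.
Let P be the compressive force at the spring. The rod shortens elastically by PL/(AE) and the spring compresses by P/k; together these equal δ_free.
P [ L/(AE) + 1/k ] = δ_free → P [ 1150/(700×29×10³) + 1/(14×10³) ] = 1.058.
P = 1.058 / 0.0001281 = 8261 N.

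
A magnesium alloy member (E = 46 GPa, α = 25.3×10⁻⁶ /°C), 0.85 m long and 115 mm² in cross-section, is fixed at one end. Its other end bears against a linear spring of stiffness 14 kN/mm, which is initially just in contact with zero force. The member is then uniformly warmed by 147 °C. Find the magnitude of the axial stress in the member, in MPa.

σ ≈ 118 MPa (compressive)

The unrestrained thermal change is αΔT L = 25.3×10⁻⁶ × 147 × 850 = 3.161 mm.
Let P be the compressive force at the spring. The member shortens elastically by PL/(AE) and the spring compresses by P/k; together these equal δ_free.
P [ L/(AE) + 1/k ] = δ_free → P [ 850/(115×46×10³) + 1/(14×10³) ] = 3.161.
P = 3.161 / 0.0002321 = 13620 N.
σ = P/A = 13620/115 = 118.4 MPa.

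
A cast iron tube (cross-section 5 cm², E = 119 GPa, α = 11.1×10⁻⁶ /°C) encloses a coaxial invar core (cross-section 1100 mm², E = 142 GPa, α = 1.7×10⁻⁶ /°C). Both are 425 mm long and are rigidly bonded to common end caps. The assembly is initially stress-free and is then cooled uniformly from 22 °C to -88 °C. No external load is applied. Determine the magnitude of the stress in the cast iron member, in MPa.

Both members must finish at the same length. With the larger α, the cast iron tends to over-contract; the plates restrain it, putting the cast iron in tension and the invar in compression. With no external load the two internal forces are equal and opposite, magnitude P.
Setting the final lengths equal and cancelling L: (α₁ − α₂)ΔT = P/(A₁E₁) + P/(A₂E₂).
|α₁ − α₂|·ΔT = 9.4×10⁻⁶ × 110 = 0.001034.
1/(A₁E₁) + 1/(A₂E₂) = 1/(500×119×10³) + 1/(1100×142×10³) = 2.321×10⁻⁸ N⁻¹.
P = 0.001034 / 2.321×10⁻⁸ = 44550 N = 44.55 kN.
σ_{cast iron} = P/A₁ = 44550/500 = 89.1 MPa, tensile.

σ ≈ 89.1 MPa (tensile)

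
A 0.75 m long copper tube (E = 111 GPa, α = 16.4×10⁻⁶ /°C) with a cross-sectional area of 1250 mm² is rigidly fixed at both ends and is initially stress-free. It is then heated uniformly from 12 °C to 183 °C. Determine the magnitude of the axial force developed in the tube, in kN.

The ends cannot move, so σ = EαΔT = 111×10³ × 16.4×10⁻⁶ × 171 = 311.3 MPa.
Then P = σA = 311.3 × 1250 mm² = 389.1 kN, compressive.

P ≈ 389 kN (compressive)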